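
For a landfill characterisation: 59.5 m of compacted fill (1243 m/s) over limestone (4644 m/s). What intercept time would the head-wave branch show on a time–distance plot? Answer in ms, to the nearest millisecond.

92 ms

tᵢ = 2h·√(V₂²−V₁²)/(V₁V₂).
√(V₂²−V₁²) = √(4644²−1243²) = 4474.6 m/s.
tᵢ = 2·59.5·4474.6/(1243·4644) = 0.09224 s.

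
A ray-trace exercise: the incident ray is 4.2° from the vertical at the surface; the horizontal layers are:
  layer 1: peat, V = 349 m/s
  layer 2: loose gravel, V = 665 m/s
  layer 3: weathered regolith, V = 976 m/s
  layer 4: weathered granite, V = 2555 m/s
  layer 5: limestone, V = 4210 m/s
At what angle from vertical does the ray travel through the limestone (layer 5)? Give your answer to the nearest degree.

62°

Snell's law across each interface conserves sin θ / V, so sin θ_5 = V_5·sin θ₁/V₁.
sin θ_5 = 4210 × sin 4.2° / 349 = 0.8835.
θ_5 = arcsin 0.8835 = 62.06°.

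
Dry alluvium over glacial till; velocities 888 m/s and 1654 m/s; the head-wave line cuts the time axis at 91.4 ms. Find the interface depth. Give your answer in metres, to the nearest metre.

48 m

h = tᵢ·V₁·V₂ / (2·√(V₂²−V₁²)).
√(V₂²−V₁²) = √(1654² − 888²) = 1395.4 m/s.
h = 0.0914 s × 888 × 1654 / (2 × 1395.4) = 48.10 m.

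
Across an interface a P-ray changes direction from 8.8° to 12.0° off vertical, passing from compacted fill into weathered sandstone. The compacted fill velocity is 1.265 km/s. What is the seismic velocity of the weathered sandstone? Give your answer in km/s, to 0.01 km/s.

Snell's law: sin 8.8°/V₁ = sin 12.0°/V₂.
V₂ = V₁·sin 12.0°/sin 8.8° = 1.265 × 1.3590 = 1.72 km/s.

1.72 km/s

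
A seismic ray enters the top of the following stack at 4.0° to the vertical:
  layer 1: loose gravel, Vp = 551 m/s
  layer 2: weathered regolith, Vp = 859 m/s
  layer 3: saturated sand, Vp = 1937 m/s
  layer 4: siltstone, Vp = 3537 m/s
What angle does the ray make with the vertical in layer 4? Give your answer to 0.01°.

Snell's law across each interface conserves sin θ / V, so sin θ_4 = V_4·sin θ₁/V₁.
sin θ_4 = 3537 × sin 4.0° / 551 = 0.4478.
θ_4 = arcsin 0.4478 = 26.60°.

26.60°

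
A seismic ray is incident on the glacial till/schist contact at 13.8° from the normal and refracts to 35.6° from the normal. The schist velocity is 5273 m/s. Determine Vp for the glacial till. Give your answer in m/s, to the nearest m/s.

Snell's law: sin 13.8°/V₁ = sin 35.6°/V₂.
V₁ = V₂·sin 13.8°/sin 35.6° = 5273 × 0.4098 = 2160.69 m/s.

2161 m/s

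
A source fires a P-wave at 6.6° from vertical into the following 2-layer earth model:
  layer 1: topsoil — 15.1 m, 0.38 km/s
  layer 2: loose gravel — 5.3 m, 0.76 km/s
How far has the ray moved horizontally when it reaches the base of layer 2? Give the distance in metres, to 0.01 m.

Apply Snell's law at each interface; in layer i the horizontal offset is hᵢ·tan θᵢ.
Layer 1: θ = 6.60°; offset = 15.1·tan 6.60° = 1.7471 m.
Layer 2: sin θ = 0.76·sin 6.6°/0.38 = 0.2299, θ = 13.29°; offset = 5.3·tan 13.29° = 1.2519 m.
Summing the layer offsets gives 2.9990 m.

3.00 m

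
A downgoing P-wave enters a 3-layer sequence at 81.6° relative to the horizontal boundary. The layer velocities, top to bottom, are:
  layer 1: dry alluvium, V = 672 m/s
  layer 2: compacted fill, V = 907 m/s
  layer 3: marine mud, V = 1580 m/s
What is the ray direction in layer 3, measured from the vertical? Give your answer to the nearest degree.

20°

From the normal: θ₁ = 90° − 81.6° = 8.4°.
Snell's law across each interface conserves sin θ / V, so sin θ_3 = V_3·sin θ₁/V₁.
sin θ_3 = 1580 × sin 8.4° / 672 = 0.3435.
θ_3 = 20.09° from the vertical.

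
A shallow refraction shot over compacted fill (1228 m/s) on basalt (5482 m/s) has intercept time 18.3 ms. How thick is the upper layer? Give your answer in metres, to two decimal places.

θ_c = arcsin(1228/5482) = 12.94°; cos θ_c = 0.9746.
tᵢ = 2h cos θ_c/V₁ ⇒ h = tᵢ·V₁/(2 cos θ_c) = 0.0183·1228/(2·0.9746) = 11.53 m.

11.53 m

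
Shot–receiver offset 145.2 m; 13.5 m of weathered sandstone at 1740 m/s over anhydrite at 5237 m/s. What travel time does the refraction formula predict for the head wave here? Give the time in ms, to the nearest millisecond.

42 ms

t = x/V₂ + 2h·√(V₂²−V₁²)/(V₁V₂).
√(V₂²−V₁²) = √(5237²−1740²) = 4939.5 m/s; delay term = 2·13.5·4939.5/(1740·5237) = 0.01464 s.
t = 145.2/5237 + 0.01464 = 0.04236 s.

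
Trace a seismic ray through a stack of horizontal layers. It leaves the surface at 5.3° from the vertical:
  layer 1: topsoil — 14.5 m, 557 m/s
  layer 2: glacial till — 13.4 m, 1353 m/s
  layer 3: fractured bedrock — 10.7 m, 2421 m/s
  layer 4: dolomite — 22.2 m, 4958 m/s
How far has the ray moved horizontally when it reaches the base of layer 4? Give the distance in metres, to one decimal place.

Apply Snell's law at each interface; in layer i the horizontal offset is hᵢ·tan θᵢ.
Layer 1: θ = 5.30°; offset = 14.5·tan 5.30° = 1.345 m.
Layer 2: sin θ = 1353·sin 5.3°/557 = 0.2244, θ = 12.97°; offset = 13.4·tan 12.97° = 3.085 m.
Layer 3: sin θ = 2421·sin 5.3°/557 = 0.4015, θ = 23.67°; offset = 10.7·tan 23.67° = 4.691 m.
Layer 4: sin θ = 4958·sin 5.3°/557 = 0.8222, θ = 55.31°; offset = 22.2·tan 55.31° = 32.069 m.
Σ offsets = 41.190 m.

41.2 m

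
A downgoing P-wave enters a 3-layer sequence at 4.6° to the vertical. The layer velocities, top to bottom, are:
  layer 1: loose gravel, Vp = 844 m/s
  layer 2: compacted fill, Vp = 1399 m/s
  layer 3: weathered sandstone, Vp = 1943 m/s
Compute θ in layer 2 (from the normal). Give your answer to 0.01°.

7.64°

Snell's law across each interface conserves sin θ / V, so sin θ_2 = V_2·sin θ₁/V₁.
sin θ_2 = 1399 × sin 4.6° / 844 = 0.1329.
θ_2 = 7.64° from the vertical.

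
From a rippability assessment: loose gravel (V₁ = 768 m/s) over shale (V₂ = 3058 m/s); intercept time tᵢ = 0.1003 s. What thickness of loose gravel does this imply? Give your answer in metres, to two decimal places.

h = tᵢ·V₁·V₂ / (2·√(V₂²−V₁²)).
√(V₂²−V₁²) = √(3058² − 768²) = 2960.0 m/s.
h = 0.1003 s × 768 × 3058 / (2 × 2960.0) = 39.79 m.

39.79 m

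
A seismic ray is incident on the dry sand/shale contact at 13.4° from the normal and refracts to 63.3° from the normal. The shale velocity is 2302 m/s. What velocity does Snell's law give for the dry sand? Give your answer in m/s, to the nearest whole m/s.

Snell's law: sin 13.4°/V₁ = sin 63.3°/V₂.
V₁ = V₂·sin 13.4°/sin 63.3° = 2302 × 0.2594 = 597.16 m/s.

597 m/s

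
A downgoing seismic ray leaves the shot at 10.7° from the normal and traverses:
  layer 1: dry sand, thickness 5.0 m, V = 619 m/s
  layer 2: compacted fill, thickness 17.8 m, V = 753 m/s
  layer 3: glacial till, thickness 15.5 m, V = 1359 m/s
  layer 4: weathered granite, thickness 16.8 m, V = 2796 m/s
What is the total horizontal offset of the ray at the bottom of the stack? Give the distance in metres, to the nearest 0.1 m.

Apply Snell's law at each interface; in layer i the horizontal offset is hᵢ·tan θᵢ.
Layer 1: θ = 10.70°; offset = 5.0·tan 10.70° = 0.945 m.
Layer 2: sin θ = 753·sin 10.7°/619 = 0.2259, θ = 13.05°; offset = 17.8·tan 13.05° = 4.127 m.
Layer 3: sin θ = 1359·sin 10.7°/619 = 0.4076, θ = 24.06°; offset = 15.5·tan 24.06° = 6.919 m.
Layer 4: sin θ = 2796·sin 10.7°/619 = 0.8386, θ = 57.00°; offset = 16.8·tan 57.00° = 25.868 m.
Total horizontal offset = 37.858 m.

37.9 m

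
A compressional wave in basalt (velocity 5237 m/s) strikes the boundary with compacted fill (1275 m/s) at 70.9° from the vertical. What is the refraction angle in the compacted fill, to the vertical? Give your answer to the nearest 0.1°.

13.3°

Snell's law: sin θ₂ = (V₂/V₁)·sin θ₁ = (1275/5237)·sin 70.9° = 0.2301.
θ₂ = arcsin 0.2301 = 13.30° from the normal.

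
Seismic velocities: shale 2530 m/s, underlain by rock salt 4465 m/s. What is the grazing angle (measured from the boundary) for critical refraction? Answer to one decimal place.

55.5°

Critical incidence: sin θ_c = V₁/V₂ = 2530/4465 = 0.5666.
θ_c = arcsin 0.5666 = 34.52°.
Measured from the interface: 90° − 34.52° = 55.48°.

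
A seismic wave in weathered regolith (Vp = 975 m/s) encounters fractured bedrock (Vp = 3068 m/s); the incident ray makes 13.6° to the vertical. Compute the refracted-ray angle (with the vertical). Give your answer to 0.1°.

47.7°

sin θ₁/V₁ = sin θ₂/V₂ ⇒ sin θ₂ = 3068·sin 13.6°/975 = 3068·0.2351/975 = 0.7399.
θ₂ = sin⁻¹(0.7399) = 47.72° (from vertical).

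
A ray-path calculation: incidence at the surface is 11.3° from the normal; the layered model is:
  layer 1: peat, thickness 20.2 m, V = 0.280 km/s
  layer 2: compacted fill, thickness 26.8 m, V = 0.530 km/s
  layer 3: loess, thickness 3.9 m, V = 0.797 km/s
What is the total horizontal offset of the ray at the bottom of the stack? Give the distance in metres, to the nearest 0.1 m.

17.4 m

p = sin θ₁/V₁ = sin 11.3°/0.280 = 6.9981e-01 s/km is conserved through the stack.
Layer 1: θ = 11.30°; offset = 20.2·tan 11.30° = 4.036 m.
Layer 2: sin θ = p·0.530 = 0.3709 → θ = 21.77°; offset = 26.8·tan 21.77° = 10.704 m.
Layer 3: sin θ = p·0.797 = 0.5577 → θ = 33.90°; offset = 3.9·tan 33.90° = 2.621 m.
Σ offsets = 17.361 m.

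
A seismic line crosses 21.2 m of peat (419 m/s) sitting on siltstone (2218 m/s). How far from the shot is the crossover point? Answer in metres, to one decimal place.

x_cross = 2h·√((V₂+V₁)/(V₂−V₁)).
(V₂+V₁)/(V₂−V₁) = (2218+419)/(2218−419) = 1.4658; √ = 1.2107.
x_cross = 2·21.2·1.2107 = 51.33 m.

51.3 m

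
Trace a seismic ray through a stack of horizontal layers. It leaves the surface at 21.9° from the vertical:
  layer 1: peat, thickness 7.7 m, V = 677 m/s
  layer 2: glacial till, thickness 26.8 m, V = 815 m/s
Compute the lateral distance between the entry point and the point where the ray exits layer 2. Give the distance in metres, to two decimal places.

16.56 m

p = sin θ₁/V₁ = sin 21.9°/677 = 5.5094e-04 s/m is conserved through the stack.
Layer 1: θ = 21.90°; offset = 7.7·tan 21.90° = 3.0954 m.
Layer 2: sin θ = p·815 = 0.4490 → θ = 26.68°; offset = 26.8·tan 26.68° = 13.4677 m.
Summing the layer offsets gives 16.5631 m.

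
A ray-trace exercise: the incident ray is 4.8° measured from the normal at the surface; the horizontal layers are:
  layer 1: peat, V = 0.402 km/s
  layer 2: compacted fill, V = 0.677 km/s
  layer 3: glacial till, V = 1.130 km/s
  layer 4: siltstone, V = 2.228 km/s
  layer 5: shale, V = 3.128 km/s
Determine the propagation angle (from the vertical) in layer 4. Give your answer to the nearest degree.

28°

Snell's law across each interface conserves sin θ / V, so sin θ_4 = V_4·sin θ₁/V₁.
sin θ_4 = 2.228 × sin 4.8° / 0.402 = 0.4638.
θ_4 = 27.63° from the vertical.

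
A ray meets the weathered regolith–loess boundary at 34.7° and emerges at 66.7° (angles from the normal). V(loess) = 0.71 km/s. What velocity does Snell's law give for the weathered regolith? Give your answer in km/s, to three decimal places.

0.440 km/s

sin 34.7° = 0.5693; sin 66.7° = 0.9184.
V₁ = V₂·(sin θ₁/sin θ₂) = 0.71·(0.5693/0.9184) = 0.440 km/s.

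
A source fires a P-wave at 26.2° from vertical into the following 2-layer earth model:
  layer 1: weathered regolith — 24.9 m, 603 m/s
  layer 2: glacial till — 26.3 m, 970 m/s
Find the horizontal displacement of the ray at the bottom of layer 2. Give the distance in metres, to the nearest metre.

Ray parameter p = sin 26.2° / 603 m/s = 7.3218e-04 s/m.
Layer 1: θ = 26.20°; offset = 24.9·tan 26.20° = 12.252 m.
Layer 2: sin θ = p·970 = 0.7102 → θ = 45.25°; offset = 26.3·tan 45.25° = 26.533 m.
Total horizontal offset = 38.785 m.

39 m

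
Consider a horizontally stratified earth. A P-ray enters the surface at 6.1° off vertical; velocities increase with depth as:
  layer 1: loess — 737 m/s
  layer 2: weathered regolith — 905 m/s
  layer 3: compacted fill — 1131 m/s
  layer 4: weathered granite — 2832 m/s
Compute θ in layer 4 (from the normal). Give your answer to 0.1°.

24.1°

Snell's law across each interface conserves sin θ / V, so sin θ_4 = V_4·sin θ₁/V₁.
sin θ_4 = 2832 × sin 6.1° / 737 = 0.4083.
θ_4 = 24.10° from the vertical.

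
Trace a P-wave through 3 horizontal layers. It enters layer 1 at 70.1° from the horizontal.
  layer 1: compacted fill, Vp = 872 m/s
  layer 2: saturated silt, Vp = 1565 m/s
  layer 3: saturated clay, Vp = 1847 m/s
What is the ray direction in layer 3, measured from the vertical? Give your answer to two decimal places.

46.13°

From the normal: θ₁ = 90° − 70.1° = 19.9°.
Snell's law across each interface conserves sin θ / V, so sin θ_3 = V_3·sin θ₁/V₁.
sin θ_3 = 1847 × sin 19.9° / 872 = 0.7210.
θ_3 = 46.13° from the vertical.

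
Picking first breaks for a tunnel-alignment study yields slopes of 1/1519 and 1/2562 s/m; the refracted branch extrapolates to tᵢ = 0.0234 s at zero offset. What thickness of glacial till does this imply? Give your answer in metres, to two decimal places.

h = tᵢ·V₁·V₂ / (2·√(V₂²−V₁²)).
√(V₂²−V₁²) = √(2562² − 1519²) = 2063.1 m/s.
h = 0.0234 s × 1519 × 2562 / (2 × 2063.1) = 22.07 m.

22.07 m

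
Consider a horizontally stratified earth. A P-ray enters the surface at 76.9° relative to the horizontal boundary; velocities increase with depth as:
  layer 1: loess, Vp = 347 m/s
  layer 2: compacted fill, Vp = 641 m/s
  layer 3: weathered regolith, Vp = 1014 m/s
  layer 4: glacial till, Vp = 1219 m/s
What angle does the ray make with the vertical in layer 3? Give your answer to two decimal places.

From the normal: θ₁ = 90° − 76.9° = 13.1°.
Ray parameter p = sin 13.1° / 347 = 6.5317e-04 s/m.
sin θ_3 = p·V_3 = 6.5317e-04 × 1014 = 0.6623.
θ_3 = 41.48° from the vertical.

41.48°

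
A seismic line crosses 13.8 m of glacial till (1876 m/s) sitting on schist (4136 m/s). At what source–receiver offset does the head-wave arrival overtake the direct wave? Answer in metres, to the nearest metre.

θ_c = arcsin(1876/4136) = 26.97°, so cos θ_c = 0.8912 and tᵢ = 2h cos θ_c/V₁ = 0.0131 s.
At crossover x/V₁ = x/V₂ + tᵢ ⇒ x = tᵢ/(1/V₁ − 1/V₂) = 0.01311/(5.3305e-04 − 2.4178e-04) = 45.02 m.

45 m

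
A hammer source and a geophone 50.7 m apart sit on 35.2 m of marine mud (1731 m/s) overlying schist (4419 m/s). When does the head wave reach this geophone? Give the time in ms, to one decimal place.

48.9 ms

t = x/V₂ + 2h·√(V₂²−V₁²)/(V₁V₂).
√(V₂²−V₁²) = √(4419²−1731²) = 4065.9 m/s; delay term = 2·35.2·4065.9/(1731·4419) = 0.03742 s.
t = 50.7/4419 + 0.03742 = 0.04889 s.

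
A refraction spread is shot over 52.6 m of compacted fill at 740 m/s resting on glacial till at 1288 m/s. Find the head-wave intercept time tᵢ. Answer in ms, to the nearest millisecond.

116 ms

tᵢ = 2h·√(V₂²−V₁²)/(V₁V₂).
√(V₂²−V₁²) = √(1288²−740²) = 1054.2 m/s.
tᵢ = 2·52.6·1054.2/(740·1288) = 0.11636 s.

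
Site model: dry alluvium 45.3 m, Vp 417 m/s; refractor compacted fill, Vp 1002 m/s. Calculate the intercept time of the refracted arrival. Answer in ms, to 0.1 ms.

θ_c = arcsin(V₁/V₂) = arcsin(417/1002) = 24.59°; cos θ_c = 0.9093.
tᵢ = 2h·cos θ_c / V₁ = 2·45.3·0.9093 / 417 = 0.19756 s.

197.6 ms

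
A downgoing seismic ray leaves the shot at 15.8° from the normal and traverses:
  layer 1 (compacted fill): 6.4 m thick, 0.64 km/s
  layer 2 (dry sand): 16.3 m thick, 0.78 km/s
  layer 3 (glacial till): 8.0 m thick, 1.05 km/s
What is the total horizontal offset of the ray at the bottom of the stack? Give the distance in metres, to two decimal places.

p = sin θ₁/V₁ = sin 15.8°/0.64 = 4.2544e-01 s/km is conserved through the stack.
Layer 1: θ = 15.80°; offset = 6.4·tan 15.80° = 1.8110 m.
Layer 2: sin θ = p·0.78 = 0.3318 → θ = 19.38°; offset = 16.3·tan 19.38° = 5.7339 m.
Layer 3: sin θ = p·1.05 = 0.4467 → θ = 26.53°; offset = 8.0·tan 26.53° = 3.9944 m.
Σ offsets = 11.5393 m.

11.54 m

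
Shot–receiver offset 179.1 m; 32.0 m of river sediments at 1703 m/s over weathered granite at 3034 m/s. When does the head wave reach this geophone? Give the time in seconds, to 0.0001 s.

0.0901 s

t = x/V₂ + 2h·√(V₂²−V₁²)/(V₁V₂).
√(V₂²−V₁²) = √(3034²−1703²) = 2511.0 m/s; delay term = 2·32.0·2511.0/(1703·3034) = 0.03110 s.
t = 179.1/3034 + 0.03110 = 0.09013 s.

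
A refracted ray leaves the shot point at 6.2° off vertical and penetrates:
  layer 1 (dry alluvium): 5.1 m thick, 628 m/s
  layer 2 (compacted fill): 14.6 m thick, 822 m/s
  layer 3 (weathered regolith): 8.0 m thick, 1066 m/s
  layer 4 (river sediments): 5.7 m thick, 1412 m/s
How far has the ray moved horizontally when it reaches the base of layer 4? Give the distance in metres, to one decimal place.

Ray parameter p = sin 6.2° / 628 m/s = 1.7197e-04 s/m.
Layer 1: θ = 6.20°; offset = 5.1·tan 6.20° = 0.554 m.
Layer 2: sin θ = p·822 = 0.1414 → θ = 8.13°; offset = 14.6·tan 8.13° = 2.085 m.
Layer 3: sin θ = p·1066 = 0.1833 → θ = 10.56°; offset = 8.0·tan 10.56° = 1.492 m.
Layer 4: sin θ = p·1412 = 0.2428 → θ = 14.05°; offset = 5.7·tan 14.05° = 1.427 m.
Summing the layer offsets gives 5.558 m.

5.6 m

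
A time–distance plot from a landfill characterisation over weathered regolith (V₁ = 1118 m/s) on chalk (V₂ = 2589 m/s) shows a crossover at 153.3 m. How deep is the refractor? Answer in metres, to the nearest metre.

h = (x_cross/2)·√((V₂−V₁)/(V₂+V₁)).
(V₂−V₁)/(V₂+V₁) = (2589−1118)/(2589+1118) = 0.3968; √ = 0.6299.
h = (153.3/2)·0.6299 = 48.28 m.

48 m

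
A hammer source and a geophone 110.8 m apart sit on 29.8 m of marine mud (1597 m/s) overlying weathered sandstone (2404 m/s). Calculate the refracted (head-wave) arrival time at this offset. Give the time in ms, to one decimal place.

74.0 ms

t = x/V₂ + 2h·√(V₂²−V₁²)/(V₁V₂).
√(V₂²−V₁²) = √(2404²−1597²) = 1796.9 m/s; delay term = 2·29.8·1796.9/(1597·2404) = 0.02790 s.
t = 110.8/2404 + 0.02790 = 0.07398 s.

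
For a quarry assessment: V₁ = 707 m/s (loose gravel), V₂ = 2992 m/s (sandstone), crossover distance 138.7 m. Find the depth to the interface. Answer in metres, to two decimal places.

54.51 m

x_cross = 2h·√((V₂+V₁)/(V₂−V₁)) → h = x_cross / (2·√((V₂+V₁)/(V₂−V₁))).
√((V₂+V₁)/(V₂−V₁)) = √((2992+707)/(2992−707)) = 1.2723.
h = 138.7 / (2·1.2723) = 54.51 m.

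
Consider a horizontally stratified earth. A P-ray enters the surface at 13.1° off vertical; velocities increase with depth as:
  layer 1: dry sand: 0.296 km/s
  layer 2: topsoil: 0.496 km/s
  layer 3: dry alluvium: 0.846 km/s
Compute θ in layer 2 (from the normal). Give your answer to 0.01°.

Snell's law across each interface conserves sin θ / V, so sin θ_2 = V_2·sin θ₁/V₁.
sin θ_2 = 0.496 × sin 13.1° / 0.296 = 0.3798.
θ_2 = 22.32° from the vertical.

22.32°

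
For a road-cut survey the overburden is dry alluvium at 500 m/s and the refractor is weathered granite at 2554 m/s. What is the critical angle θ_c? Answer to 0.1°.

At critical incidence the refracted ray runs along the interface (θ₂ = 90°), so sin θ_c = V₁/V₂.
θ_c = arcsin(500/2554) = arcsin 0.1958 = 11.29°.

11.3°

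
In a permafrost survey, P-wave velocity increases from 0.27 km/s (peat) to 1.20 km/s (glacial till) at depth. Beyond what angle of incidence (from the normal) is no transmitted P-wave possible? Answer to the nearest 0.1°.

Critical incidence: sin θ_c = V₁/V₂ = 0.27/1.20 = 0.2250.
θ_c = arcsin 0.2250 = 13.00°.

13.0°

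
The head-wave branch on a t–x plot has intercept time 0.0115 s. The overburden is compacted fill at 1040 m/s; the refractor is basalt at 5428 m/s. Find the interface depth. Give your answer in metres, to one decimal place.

h = tᵢ·V₁·V₂ / (2·√(V₂²−V₁²)).
√(V₂²−V₁²) = √(5428² − 1040²) = 5327.4 m/s.
h = 0.0115 s × 1040 × 5428 / (2 × 5327.4) = 6.09 m.

6.1 m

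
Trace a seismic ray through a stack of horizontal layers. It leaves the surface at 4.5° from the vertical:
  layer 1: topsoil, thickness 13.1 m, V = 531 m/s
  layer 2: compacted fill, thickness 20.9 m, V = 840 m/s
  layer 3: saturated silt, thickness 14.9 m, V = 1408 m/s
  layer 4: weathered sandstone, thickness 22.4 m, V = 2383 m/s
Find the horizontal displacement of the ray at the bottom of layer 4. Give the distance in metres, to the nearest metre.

15 m

Apply Snell's law at each interface; in layer i the horizontal offset is hᵢ·tan θᵢ.
Layer 1: θ = 4.50°; offset = 13.1·tan 4.50° = 1.031 m.
Layer 2: sin θ = 840·sin 4.5°/531 = 0.1241, θ = 7.13°; offset = 20.9·tan 7.13° = 2.614 m.
Layer 3: sin θ = 1408·sin 4.5°/531 = 0.2080, θ = 12.01°; offset = 14.9·tan 12.01° = 3.169 m.
Layer 4: sin θ = 2383·sin 4.5°/531 = 0.3521, θ = 20.62°; offset = 22.4·tan 20.62° = 8.427 m.
Total horizontal offset = 15.241 m.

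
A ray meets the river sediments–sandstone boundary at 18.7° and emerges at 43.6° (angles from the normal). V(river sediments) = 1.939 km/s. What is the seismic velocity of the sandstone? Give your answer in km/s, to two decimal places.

sin 18.7° = 0.3206; sin 43.6° = 0.6896.
V₂ = V₁·(sin θ₂/sin θ₁) = 1.939·(0.6896/0.3206) = 4.17 km/s.

4.17 km/s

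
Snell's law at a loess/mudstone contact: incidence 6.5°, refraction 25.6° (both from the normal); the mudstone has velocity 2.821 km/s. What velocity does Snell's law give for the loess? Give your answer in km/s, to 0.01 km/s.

sin 6.5° = 0.1132; sin 25.6° = 0.4321.
V₁ = V₂·(sin θ₁/sin θ₂) = 2.821·(0.1132/0.4321) = 0.74 km/s.

0.74 km/s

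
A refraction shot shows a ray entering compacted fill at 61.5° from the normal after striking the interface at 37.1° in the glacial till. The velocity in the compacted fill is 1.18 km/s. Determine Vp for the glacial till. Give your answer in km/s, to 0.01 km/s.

0.81 km/s

Snell's law: sin 37.1°/V₁ = sin 61.5°/V₂.
V₁ = V₂·sin 37.1°/sin 61.5° = 1.18 × 0.6864 = 0.81 km/s.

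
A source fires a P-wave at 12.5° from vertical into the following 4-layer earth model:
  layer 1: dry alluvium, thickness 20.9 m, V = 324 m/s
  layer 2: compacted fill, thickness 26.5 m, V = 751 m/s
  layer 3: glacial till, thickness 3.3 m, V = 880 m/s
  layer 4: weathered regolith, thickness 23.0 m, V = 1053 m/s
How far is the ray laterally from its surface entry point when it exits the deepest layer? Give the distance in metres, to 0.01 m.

45.16 m

Apply Snell's law at each interface; in layer i the horizontal offset is hᵢ·tan θᵢ.
Layer 1: θ = 12.50°; offset = 20.9·tan 12.50° = 4.6334 m.
Layer 2: sin θ = 751·sin 12.5°/324 = 0.5017, θ = 30.11°; offset = 26.5·tan 30.11° = 15.3687 m.
Layer 3: sin θ = 880·sin 12.5°/324 = 0.5879, θ = 36.01°; offset = 3.3·tan 36.01° = 2.3981 m.
Layer 4: sin θ = 1053·sin 12.5°/324 = 0.7034, θ = 44.70°; offset = 23.0·tan 44.70° = 22.7626 m.
Σ offsets = 45.1627 m.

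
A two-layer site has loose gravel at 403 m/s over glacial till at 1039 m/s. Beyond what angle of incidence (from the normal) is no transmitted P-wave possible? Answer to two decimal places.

22.82°

At critical incidence the refracted ray runs along the interface (θ₂ = 90°), so sin θ_c = V₁/V₂.
θ_c = arcsin(403/1039) = arcsin 0.3879 = 22.82°.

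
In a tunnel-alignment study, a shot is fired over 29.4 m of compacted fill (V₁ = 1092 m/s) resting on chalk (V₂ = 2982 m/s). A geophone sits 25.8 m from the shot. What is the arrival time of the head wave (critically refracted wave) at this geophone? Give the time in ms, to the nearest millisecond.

59 ms

θ_c = arcsin(V₁/V₂) = arcsin(1092/2982) = 21.48°, cos θ_c = 0.9305.
Intercept time tᵢ = 2h cos θ_c / V₁ = 2·29.4·0.9305/1092 = 0.05011 s.
t = x/V₂ + tᵢ = 25.8/2982 + 0.05011 = 0.05876 s.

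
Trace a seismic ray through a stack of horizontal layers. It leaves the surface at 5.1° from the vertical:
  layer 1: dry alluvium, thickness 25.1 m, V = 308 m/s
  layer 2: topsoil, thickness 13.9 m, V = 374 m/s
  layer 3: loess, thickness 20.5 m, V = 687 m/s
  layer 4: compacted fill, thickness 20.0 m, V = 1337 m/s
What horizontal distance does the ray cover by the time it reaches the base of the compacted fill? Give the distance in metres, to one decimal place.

Apply Snell's law at each interface; in layer i the horizontal offset is hᵢ·tan θᵢ.
Layer 1: θ = 5.10°; offset = 25.1·tan 5.10° = 2.240 m.
Layer 2: sin θ = 374·sin 5.1°/308 = 0.1079, θ = 6.20°; offset = 13.9·tan 6.20° = 1.509 m.
Layer 3: sin θ = 687·sin 5.1°/308 = 0.1983, θ = 11.44°; offset = 20.5·tan 11.44° = 4.147 m.
Layer 4: sin θ = 1337·sin 5.1°/308 = 0.3859, θ = 22.70°; offset = 20.0·tan 22.70° = 8.366 m.
Total horizontal offset = 16.262 m.

16.3 m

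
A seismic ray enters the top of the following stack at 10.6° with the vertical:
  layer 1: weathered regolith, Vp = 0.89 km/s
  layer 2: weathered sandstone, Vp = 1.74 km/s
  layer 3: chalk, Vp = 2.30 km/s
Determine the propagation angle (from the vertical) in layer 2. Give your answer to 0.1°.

21.1°

Snell's law across each interface conserves sin θ / V, so sin θ_2 = V_2·sin θ₁/V₁.
sin θ_2 = 1.74 × sin 10.6° / 0.89 = 0.3596.
θ_2 = arcsin 0.3596 = 21.08°.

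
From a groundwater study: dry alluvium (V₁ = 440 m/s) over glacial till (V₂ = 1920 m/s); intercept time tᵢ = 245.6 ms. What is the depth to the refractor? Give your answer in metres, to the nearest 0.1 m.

θ_c = arcsin(440/1920) = 13.25°; cos θ_c = 0.9734.
tᵢ = 2h cos θ_c/V₁ ⇒ h = tᵢ·V₁/(2 cos θ_c) = 0.2456·440/(2·0.9734) = 55.51 m.

55.5 m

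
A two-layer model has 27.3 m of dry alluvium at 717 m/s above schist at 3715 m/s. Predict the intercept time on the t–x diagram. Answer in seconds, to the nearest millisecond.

tᵢ = 2h·√(V₂²−V₁²)/(V₁V₂).
√(V₂²−V₁²) = √(3715²−717²) = 3645.2 m/s.
tᵢ = 2·27.3·3645.2/(717·3715) = 0.07472 s.

0.075 s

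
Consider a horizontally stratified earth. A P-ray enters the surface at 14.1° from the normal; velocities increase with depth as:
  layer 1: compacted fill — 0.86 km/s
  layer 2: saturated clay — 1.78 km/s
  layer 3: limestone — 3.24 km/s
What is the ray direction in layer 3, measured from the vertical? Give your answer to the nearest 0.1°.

66.6°

Snell's law across each interface conserves sin θ / V, so sin θ_3 = V_3·sin θ₁/V₁.
sin θ_3 = 3.24 × sin 14.1° / 0.86 = 0.9178.
θ_3 = arcsin 0.9178 = 66.61°.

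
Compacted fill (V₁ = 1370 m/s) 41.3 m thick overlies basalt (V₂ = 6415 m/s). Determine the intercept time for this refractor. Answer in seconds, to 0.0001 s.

tᵢ = 2h·√(V₂²−V₁²)/(V₁V₂).
√(V₂²−V₁²) = √(6415²−1370²) = 6267.0 m/s.
tᵢ = 2·41.3·6267.0/(1370·6415) = 0.05890 s.

0.0589 s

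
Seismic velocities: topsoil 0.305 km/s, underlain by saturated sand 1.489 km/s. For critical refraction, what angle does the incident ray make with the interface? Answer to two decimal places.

78.18°

Critical incidence: sin θ_c = V₁/V₂ = 0.305/1.489 = 0.2048.
θ_c = arcsin 0.2048 = 11.82°.
Measured from the interface: 90° − 11.82° = 78.18°.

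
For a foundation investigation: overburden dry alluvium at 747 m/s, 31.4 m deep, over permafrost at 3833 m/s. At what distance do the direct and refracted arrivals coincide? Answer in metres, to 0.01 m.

76.51 m

θ_c = arcsin(747/3833) = 11.24°, so cos θ_c = 0.9808 and tᵢ = 2h cos θ_c/V₁ = 0.0825 s.
At crossover x/V₁ = x/V₂ + tᵢ ⇒ x = tᵢ/(1/V₁ − 1/V₂) = 0.08246/(1.3387e-03 − 2.6089e-04) = 76.51 m.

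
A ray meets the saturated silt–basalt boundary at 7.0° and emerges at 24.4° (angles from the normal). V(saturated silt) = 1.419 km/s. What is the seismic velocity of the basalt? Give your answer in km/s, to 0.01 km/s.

4.81 km/s

sin 7.0° = 0.1219; sin 24.4° = 0.4131.
V₂ = V₁·(sin θ₂/sin θ₁) = 1.419·(0.4131/0.1219) = 4.81 km/s.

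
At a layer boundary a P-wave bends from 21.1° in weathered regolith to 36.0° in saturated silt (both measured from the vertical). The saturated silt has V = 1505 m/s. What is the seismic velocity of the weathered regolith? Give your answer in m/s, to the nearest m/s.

Snell's law: sin 21.1°/V₁ = sin 36.0°/V₂.
V₁ = V₂·sin 21.1°/sin 36.0° = 1505 × 0.6125 = 921.76 m/s.

922 m/s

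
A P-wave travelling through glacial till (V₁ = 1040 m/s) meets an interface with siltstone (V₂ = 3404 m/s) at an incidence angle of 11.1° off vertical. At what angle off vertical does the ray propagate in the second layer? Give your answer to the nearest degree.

Snell's law: sin θ₂ = (V₂/V₁)·sin θ₁ = (3404/1040)·sin 11.1° = 0.6301.
θ₂ = sin⁻¹(0.6301) = 39.06° (from vertical).

39°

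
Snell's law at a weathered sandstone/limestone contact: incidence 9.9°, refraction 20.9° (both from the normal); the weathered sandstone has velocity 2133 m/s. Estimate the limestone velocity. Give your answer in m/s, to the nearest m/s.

sin 9.9° = 0.1719; sin 20.9° = 0.3567.
V₂ = V₁·(sin θ₂/sin θ₁) = 2133·(0.3567/0.1719) = 4425.79 m/s.

4426 m/s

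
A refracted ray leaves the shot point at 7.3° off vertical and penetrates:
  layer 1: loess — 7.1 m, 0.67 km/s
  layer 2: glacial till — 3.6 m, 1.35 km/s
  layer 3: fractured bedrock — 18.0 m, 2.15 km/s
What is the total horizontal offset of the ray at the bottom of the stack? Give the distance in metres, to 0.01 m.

p = sin θ₁/V₁ = sin 7.3°/0.67 = 1.8965e-01 s/km is conserved through the stack.
Layer 1: θ = 7.30°; offset = 7.1·tan 7.30° = 0.9095 m.
Layer 2: sin θ = p·1.35 = 0.2560 → θ = 14.83°; offset = 3.6·tan 14.83° = 0.9535 m.
Layer 3: sin θ = p·2.15 = 0.4077 → θ = 24.06°; offset = 18.0·tan 24.06° = 8.0379 m.
Σ offsets = 9.9009 m.

9.90 m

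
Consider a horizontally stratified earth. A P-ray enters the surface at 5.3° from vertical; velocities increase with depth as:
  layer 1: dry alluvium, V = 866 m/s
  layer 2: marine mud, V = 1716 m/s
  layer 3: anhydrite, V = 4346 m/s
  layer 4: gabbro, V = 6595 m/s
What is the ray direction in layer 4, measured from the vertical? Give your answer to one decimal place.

44.7°

Snell's law across each interface conserves sin θ / V, so sin θ_4 = V_4·sin θ₁/V₁.
sin θ_4 = 6595 × sin 5.3° / 866 = 0.7034.
θ_4 = 44.70° from the vertical.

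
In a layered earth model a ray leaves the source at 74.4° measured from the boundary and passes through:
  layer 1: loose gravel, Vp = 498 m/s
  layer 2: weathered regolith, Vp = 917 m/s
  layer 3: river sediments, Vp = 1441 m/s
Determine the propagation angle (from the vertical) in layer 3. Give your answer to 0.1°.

51.1°

From the normal: θ₁ = 90° − 74.4° = 15.6°.
Ray parameter p = sin 15.6° / 498 = 5.4000e-04 s/m.
sin θ_3 = p·V_3 = 5.4000e-04 × 1441 = 0.7781.
θ_3 = 51.09° from the vertical.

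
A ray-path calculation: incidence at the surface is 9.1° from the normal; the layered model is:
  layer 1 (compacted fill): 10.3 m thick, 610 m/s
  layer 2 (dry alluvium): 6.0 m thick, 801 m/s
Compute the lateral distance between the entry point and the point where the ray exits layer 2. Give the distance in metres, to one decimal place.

2.9 m

Apply Snell's law at each interface; in layer i the horizontal offset is hᵢ·tan θᵢ.
Layer 1: θ = 9.10°; offset = 10.3·tan 9.10° = 1.650 m.
Layer 2: sin θ = 801·sin 9.1°/610 = 0.2077, θ = 11.99°; offset = 6.0·tan 11.99° = 1.274 m.
Total horizontal offset = 2.924 m.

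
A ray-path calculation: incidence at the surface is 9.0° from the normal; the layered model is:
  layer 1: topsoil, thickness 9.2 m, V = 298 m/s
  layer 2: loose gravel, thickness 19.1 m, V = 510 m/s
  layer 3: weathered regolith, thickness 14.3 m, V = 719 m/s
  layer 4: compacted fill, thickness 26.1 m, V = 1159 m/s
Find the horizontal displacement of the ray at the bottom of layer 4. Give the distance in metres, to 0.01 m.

32.60 m

Ray parameter p = sin 9.0° / 298 m/s = 5.2495e-04 s/m.
Layer 1: θ = 9.00°; offset = 9.2·tan 9.00° = 1.4571 m.
Layer 2: sin θ = p·510 = 0.2677 → θ = 15.53°; offset = 19.1·tan 15.53° = 5.3073 m.
Layer 3: sin θ = p·719 = 0.3774 → θ = 22.18°; offset = 14.3·tan 22.18° = 5.8285 m.
Layer 4: sin θ = p·1159 = 0.6084 → θ = 37.47°; offset = 26.1·tan 37.47° = 20.0091 m.
Σ offsets = 32.6020 m.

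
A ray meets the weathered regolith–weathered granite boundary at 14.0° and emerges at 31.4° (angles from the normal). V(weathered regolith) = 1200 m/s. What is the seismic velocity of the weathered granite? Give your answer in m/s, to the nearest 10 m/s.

sin 14.0° = 0.2419; sin 31.4° = 0.5210.
V₂ = V₁·(sin θ₂/sin θ₁) = 1200·(0.5210/0.2419) = 2584.35 m/s.

2580 m/s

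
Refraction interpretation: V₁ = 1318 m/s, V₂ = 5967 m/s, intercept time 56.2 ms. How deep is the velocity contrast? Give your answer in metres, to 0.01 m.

θ_c = arcsin(1318/5967) = 12.76°; cos θ_c = 0.9753.
tᵢ = 2h cos θ_c/V₁ ⇒ h = tᵢ·V₁/(2 cos θ_c) = 0.0562·1318/(2·0.9753) = 37.97 m.

37.97 m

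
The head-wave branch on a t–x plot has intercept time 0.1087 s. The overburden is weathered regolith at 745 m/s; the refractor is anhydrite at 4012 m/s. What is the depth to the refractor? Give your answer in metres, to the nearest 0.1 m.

41.2 m

h = tᵢ·V₁·V₂ / (2·√(V₂²−V₁²)).
√(V₂²−V₁²) = √(4012² − 745²) = 3942.2 m/s.
h = 0.1087 s × 745 × 4012 / (2 × 3942.2) = 41.21 m.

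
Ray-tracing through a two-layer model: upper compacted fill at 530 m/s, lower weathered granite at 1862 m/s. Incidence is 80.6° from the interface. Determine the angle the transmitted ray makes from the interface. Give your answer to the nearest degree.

55°

Angle from the normal: 90° − 80.6° = 9.4°.
sin θ₁/V₁ = sin θ₂/V₂ ⇒ sin θ₂ = 1862·sin 9.4°/530 = 1862·0.1633/530 = 0.5738.
θ₂ = arcsin 0.5738 = 35.02° from the normal.
From the interface: 90° − 35.02° = 54.98°.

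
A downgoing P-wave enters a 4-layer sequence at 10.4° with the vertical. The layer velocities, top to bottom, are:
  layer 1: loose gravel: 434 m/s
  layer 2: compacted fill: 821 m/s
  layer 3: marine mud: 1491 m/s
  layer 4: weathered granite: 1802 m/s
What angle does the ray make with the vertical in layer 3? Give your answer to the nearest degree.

Ray parameter p = sin 10.4° / 434 = 4.1594e-04 s/m.
sin θ_3 = p·V_3 = 4.1594e-04 × 1491 = 0.6202.
θ_3 = 38.33° from the vertical.

38°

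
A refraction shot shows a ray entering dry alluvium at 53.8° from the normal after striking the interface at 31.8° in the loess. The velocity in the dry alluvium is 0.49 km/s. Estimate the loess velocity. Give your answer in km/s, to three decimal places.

sin 31.8° = 0.5270; sin 53.8° = 0.8070.
V₁ = V₂·(sin θ₁/sin θ₂) = 0.49·(0.5270/0.8070) = 0.320 km/s.

0.320 km/s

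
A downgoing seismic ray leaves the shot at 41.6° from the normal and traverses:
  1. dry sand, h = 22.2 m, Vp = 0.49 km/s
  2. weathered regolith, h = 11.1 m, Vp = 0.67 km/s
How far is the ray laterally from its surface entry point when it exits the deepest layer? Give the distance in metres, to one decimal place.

Apply Snell's law at each interface; in layer i the horizontal offset is hᵢ·tan θᵢ.
Layer 1: θ = 41.60°; offset = 22.2·tan 41.60° = 19.710 m.
Layer 2: sin θ = 0.67·sin 41.6°/0.49 = 0.9078, θ = 65.21°; offset = 11.1·tan 65.21° = 24.029 m.
Σ offsets = 43.739 m.

43.7 m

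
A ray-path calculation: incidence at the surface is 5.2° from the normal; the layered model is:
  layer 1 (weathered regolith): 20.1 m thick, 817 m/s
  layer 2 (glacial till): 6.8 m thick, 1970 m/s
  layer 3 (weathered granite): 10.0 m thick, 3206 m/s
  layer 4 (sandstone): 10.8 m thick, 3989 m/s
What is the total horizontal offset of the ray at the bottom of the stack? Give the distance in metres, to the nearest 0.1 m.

12.5 m

p = sin θ₁/V₁ = sin 5.2°/817 = 1.1093e-04 s/m is conserved through the stack.
Layer 1: θ = 5.20°; offset = 20.1·tan 5.20° = 1.829 m.
Layer 2: sin θ = p·1970 = 0.2185 → θ = 12.62°; offset = 6.8·tan 12.62° = 1.523 m.
Layer 3: sin θ = p·3206 = 0.3557 → θ = 20.83°; offset = 10.0·tan 20.83° = 3.805 m.
Layer 4: sin θ = p·3989 = 0.4425 → θ = 26.26°; offset = 10.8·tan 26.26° = 5.329 m.
Σ offsets = 12.487 m.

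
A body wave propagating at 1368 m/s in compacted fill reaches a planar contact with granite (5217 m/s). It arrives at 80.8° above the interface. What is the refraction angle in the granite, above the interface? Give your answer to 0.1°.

52.4°

Convert to the normal: θ₁ = 90° − 80.8° = 9.2°.
sin θ₁/V₁ = sin θ₂/V₂ ⇒ sin θ₂ = 5217·sin 9.2°/1368 = 5217·0.1599/1368 = 0.6097.
θ₂ = arcsin 0.6097 = 37.57° from the normal.
From the interface: 90° − 37.57° = 52.43°.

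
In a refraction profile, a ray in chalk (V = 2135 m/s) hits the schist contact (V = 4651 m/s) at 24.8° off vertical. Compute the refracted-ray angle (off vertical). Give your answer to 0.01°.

66.03°

Snell's law: sin θ₂ = (V₂/V₁)·sin θ₁ = (4651/2135)·sin 24.8° = 0.9138.
θ₂ = sin⁻¹(0.9138) = 66.03° (from vertical).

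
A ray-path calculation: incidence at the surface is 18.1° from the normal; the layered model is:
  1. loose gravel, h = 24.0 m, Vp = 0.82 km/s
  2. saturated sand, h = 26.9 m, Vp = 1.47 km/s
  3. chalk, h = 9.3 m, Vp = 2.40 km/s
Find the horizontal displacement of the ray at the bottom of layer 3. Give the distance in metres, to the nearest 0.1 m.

46.2 m

Apply Snell's law at each interface; in layer i the horizontal offset is hᵢ·tan θᵢ.
Layer 1: θ = 18.10°; offset = 24.0·tan 18.10° = 7.844 m.
Layer 2: sin θ = 1.47·sin 18.1°/0.82 = 0.5569, θ = 33.84°; offset = 26.9·tan 33.84° = 18.038 m.
Layer 3: sin θ = 2.40·sin 18.1°/0.82 = 0.9093, θ = 65.41°; offset = 9.3·tan 65.41° = 20.321 m.
Σ offsets = 46.204 m.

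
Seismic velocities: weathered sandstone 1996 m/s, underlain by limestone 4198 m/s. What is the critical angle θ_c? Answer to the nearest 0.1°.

28.4°

At critical incidence the refracted ray runs along the interface (θ₂ = 90°), so sin θ_c = V₁/V₂.
θ_c = arcsin(1996/4198) = arcsin 0.4755 = 28.39°.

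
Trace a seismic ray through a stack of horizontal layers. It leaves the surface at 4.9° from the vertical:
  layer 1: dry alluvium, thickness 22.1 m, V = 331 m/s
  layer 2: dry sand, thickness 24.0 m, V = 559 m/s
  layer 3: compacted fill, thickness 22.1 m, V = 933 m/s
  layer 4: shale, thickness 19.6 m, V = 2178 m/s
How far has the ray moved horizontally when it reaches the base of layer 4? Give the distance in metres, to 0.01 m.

Apply Snell's law at each interface; in layer i the horizontal offset is hᵢ·tan θᵢ.
Layer 1: θ = 4.90°; offset = 22.1·tan 4.90° = 1.8946 m.
Layer 2: sin θ = 559·sin 4.9°/331 = 0.1443, θ = 8.29°; offset = 24.0·tan 8.29° = 3.4987 m.
Layer 3: sin θ = 933·sin 4.9°/331 = 0.2408, θ = 13.93°; offset = 22.1·tan 13.93° = 5.4822 m.
Layer 4: sin θ = 2178·sin 4.9°/331 = 0.5620, θ = 34.20°; offset = 19.6·tan 34.20° = 13.3189 m.
Total horizontal offset = 24.1945 m.

24.19 m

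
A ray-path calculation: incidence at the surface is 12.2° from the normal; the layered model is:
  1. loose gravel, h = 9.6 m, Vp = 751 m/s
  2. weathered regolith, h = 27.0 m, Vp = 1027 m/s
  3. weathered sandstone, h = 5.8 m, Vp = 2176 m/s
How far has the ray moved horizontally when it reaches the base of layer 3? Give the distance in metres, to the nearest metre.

Apply Snell's law at each interface; in layer i the horizontal offset is hᵢ·tan θᵢ.
Layer 1: θ = 12.20°; offset = 9.6·tan 12.20° = 2.076 m.
Layer 2: sin θ = 1027·sin 12.2°/751 = 0.2890, θ = 16.80°; offset = 27.0·tan 16.80° = 8.150 m.
Layer 3: sin θ = 2176·sin 12.2°/751 = 0.6123, θ = 37.76°; offset = 5.8·tan 37.76° = 4.492 m.
Total horizontal offset = 14.718 m.

15 m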